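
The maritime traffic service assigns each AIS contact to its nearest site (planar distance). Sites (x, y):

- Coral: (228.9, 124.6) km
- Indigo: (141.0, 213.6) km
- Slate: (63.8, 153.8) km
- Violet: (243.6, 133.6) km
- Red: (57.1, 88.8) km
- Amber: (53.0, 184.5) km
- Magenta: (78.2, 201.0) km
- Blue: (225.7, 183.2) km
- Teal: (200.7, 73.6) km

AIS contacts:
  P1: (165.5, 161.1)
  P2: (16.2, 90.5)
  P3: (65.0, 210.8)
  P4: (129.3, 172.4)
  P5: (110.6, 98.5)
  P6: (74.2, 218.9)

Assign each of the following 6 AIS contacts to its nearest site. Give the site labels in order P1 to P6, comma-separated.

Indigo, Red, Magenta, Indigo, Red, Magenta

P1 → Indigo (d²=3356.50)
P2 → Red (d²=1675.70)
P3 → Magenta (d²=270.28)
P4 → Indigo (d²=1834.33)
P5 → Red (d²=2956.34)
P6 → Magenta (d²=336.41)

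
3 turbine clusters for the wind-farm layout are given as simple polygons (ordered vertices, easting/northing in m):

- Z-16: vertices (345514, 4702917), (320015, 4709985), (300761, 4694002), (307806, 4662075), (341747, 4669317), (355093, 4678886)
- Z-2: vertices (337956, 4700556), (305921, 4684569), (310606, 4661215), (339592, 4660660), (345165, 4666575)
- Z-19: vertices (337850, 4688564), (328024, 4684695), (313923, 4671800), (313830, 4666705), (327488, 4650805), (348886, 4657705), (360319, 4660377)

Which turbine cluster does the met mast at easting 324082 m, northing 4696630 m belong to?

Z-16

Cast a ray rightward from (324082, 4696630). For each polygon, the edges (by vertex number in listed order) whose endpoints lie on opposite sides of northing = 4696630, where each meets that height, and whether that is right or left of the point:
Z-16: 2–3 at easting≈303926.8 (left), 6–1 at easting≈348020.1 (right) → 1 crossing.
Z-2: 1–2 at easting≈330089.0 (right), 5–1 at easting≈338788.9 (right) → 2 crossings.
Z-19: no edge straddles that height → 0 crossings.
Only Z-16 has an odd count, so the point is inside Z-16.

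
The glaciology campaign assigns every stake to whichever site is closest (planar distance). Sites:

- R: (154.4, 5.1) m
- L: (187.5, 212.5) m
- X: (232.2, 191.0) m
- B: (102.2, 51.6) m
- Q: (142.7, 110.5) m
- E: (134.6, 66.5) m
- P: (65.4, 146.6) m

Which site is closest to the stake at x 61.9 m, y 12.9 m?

Squared distances to each site:
R: 8617.090; L: 55615.520; X: 60721.700; B: 3121.780; Q: 16054.400; E: 8158.250; P: 17887.940.
Minimum at B.

B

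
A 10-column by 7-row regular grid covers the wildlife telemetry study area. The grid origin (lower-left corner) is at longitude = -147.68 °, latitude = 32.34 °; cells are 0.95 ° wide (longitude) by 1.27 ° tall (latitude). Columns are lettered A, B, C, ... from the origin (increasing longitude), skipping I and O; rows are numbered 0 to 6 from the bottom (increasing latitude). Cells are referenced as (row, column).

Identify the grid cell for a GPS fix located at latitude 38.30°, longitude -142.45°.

(4, F)

Column index: ⌊(-142.45 − -147.68) / 0.95⌋ = ⌊5.505⌋ = 5 → column F
Row offset from origin: ⌊(38.30 − 32.34) / 1.27⌋ = ⌊4.693⌋ = 4 → row 4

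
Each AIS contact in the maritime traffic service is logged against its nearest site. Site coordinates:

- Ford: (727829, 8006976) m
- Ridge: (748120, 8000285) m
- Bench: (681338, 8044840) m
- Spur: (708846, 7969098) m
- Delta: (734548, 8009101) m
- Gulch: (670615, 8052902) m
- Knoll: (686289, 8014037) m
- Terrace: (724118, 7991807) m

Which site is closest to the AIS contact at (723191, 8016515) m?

Squared distances to each site:
Ford: 112503565.000; Ridge: 884867941.000; Bench: 2553979234.000; Spur: 2454150914.000; Delta: 183948845.000; Gulch: 4088249545.000; Knoll: 1367898088.000; Terrace: 611344593.000.
Minimum at Ford.

Ford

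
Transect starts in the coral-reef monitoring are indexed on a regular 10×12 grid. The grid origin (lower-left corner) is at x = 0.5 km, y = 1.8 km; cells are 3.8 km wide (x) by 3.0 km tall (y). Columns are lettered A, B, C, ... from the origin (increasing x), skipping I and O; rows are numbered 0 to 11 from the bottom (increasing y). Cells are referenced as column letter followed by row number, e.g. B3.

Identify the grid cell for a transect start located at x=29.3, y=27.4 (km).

H8

Column index: ⌊(29.3 − 0.5) / 3.8⌋ = ⌊7.579⌋ = 7 → column H
Row offset from origin: ⌊(27.4 − 1.8) / 3.0⌋ = ⌊8.533⌋ = 8 → row 8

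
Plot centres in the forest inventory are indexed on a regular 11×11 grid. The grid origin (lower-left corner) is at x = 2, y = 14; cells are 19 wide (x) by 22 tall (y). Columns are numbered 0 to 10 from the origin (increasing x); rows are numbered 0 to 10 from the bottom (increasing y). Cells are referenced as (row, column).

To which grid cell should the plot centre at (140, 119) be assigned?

Column index: ⌊(140 − 2) / 19⌋ = ⌊7.263⌋ = 7
Row offset from origin: ⌊(119 − 14) / 22⌋ = ⌊4.773⌋ = 4 → row 4

(4, 7)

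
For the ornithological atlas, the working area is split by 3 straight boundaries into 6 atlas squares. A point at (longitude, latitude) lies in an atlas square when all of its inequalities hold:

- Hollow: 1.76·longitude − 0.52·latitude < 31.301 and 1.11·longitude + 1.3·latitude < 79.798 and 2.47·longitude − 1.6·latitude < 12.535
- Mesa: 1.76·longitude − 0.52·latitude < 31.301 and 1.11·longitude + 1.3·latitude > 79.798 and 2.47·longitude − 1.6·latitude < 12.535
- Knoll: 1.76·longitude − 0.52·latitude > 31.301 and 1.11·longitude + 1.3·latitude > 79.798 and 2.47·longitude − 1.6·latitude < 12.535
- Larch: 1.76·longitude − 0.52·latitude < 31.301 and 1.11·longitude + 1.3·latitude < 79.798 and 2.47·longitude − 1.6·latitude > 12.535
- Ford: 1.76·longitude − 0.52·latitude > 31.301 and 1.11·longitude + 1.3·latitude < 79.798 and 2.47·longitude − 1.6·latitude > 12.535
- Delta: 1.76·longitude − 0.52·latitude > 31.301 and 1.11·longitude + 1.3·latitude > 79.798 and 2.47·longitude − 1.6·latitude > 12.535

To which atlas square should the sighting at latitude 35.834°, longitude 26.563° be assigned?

1.76·26.563 − 0.52·35.834 = 28.117, which is < 31.301
1.11·26.563 + 1.3·35.834 = 76.069, which is < 79.798
2.47·26.563 − 1.6·35.834 = 8.276, which is < 12.535
This sign pattern matches Hollow.

Hollow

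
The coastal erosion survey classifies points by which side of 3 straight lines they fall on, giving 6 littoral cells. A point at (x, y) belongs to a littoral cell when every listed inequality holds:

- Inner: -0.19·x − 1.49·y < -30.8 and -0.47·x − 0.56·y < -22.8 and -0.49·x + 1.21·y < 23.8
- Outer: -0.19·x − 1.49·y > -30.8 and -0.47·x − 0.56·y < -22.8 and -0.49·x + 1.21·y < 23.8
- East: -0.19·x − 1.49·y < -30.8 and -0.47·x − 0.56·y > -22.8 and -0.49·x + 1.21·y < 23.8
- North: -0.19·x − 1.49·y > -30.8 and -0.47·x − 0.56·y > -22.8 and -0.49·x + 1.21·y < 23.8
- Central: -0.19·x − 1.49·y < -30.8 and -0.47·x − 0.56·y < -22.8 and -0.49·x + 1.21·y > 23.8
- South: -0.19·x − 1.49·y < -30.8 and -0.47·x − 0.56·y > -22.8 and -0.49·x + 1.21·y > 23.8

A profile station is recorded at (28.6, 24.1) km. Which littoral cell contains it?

-0.19·28.6 − 1.49·24.1 = -41.343, which is < -30.8
-0.47·28.6 − 0.56·24.1 = -26.938, which is < -22.8
-0.49·28.6 + 1.21·24.1 = 15.147, which is < 23.8
This sign pattern matches Inner.

Inner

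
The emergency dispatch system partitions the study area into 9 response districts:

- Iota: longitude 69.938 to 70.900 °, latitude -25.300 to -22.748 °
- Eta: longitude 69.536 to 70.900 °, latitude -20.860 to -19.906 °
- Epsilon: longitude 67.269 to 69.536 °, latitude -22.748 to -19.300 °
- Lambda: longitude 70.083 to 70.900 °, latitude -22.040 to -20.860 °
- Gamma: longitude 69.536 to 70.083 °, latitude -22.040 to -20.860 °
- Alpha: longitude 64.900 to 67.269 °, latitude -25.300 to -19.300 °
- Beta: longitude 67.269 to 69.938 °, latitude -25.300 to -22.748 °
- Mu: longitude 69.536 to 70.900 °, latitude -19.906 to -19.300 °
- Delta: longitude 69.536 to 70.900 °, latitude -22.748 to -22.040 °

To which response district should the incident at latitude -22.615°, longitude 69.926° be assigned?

The point has longitude = 69.926 and latitude = -22.615.
Only Delta satisfies 69.536 ≤ longitude ≤ 70.900 and -22.748 ≤ latitude ≤ -22.040.

Delta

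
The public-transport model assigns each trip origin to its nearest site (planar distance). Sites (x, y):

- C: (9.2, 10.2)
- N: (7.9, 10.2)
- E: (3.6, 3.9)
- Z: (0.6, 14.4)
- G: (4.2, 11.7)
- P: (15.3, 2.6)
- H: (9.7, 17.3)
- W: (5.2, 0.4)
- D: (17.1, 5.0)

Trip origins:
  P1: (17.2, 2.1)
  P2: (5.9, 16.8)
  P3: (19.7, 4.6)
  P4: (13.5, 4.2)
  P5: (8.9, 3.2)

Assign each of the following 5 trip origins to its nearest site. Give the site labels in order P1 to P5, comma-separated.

P, H, D, P, W

P1 → P (d²=3.86)
P2 → H (d²=14.69)
P3 → D (d²=6.92)
P4 → P (d²=5.80)
P5 → W (d²=21.53)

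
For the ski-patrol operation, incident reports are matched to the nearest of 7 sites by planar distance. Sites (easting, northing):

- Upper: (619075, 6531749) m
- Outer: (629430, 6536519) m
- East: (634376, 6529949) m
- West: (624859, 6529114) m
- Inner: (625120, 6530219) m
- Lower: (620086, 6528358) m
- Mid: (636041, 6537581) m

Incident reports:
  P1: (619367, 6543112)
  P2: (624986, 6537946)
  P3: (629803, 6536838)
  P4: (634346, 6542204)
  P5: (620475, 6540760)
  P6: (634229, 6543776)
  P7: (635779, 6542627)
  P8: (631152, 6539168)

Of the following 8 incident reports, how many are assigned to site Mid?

3

P1 → Upper
P2 → Outer
P3 → Outer
P4 → Mid
P5 → Upper
P6 → Mid
P7 → Mid
P8 → Outer
3 of the 8 go to Mid.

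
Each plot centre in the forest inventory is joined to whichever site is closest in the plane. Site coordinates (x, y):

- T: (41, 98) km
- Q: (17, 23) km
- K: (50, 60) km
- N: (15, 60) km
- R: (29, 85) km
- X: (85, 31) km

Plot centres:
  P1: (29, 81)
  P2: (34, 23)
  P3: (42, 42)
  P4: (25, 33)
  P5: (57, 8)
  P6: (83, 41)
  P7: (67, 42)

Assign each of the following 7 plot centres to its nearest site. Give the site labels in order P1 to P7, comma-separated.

P1 → R (d²=16.00)
P2 → Q (d²=289.00)
P3 → K (d²=388.00)
P4 → Q (d²=164.00)
P5 → X (d²=1313.00)
P6 → X (d²=104.00)
P7 → X (d²=445.00)

R, Q, K, Q, X, X, X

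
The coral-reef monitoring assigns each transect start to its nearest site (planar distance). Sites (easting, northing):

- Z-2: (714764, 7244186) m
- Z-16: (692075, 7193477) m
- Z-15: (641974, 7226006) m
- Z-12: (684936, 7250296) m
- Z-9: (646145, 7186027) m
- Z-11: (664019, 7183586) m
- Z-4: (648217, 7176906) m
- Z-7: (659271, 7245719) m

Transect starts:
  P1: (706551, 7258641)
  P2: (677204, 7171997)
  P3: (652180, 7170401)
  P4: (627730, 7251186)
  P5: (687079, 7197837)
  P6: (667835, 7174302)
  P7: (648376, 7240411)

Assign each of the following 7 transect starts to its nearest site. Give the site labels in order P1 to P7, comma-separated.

P1 → Z-2 (d²=276400394.00)
P2 → Z-11 (d²=308149146.00)
P3 → Z-4 (d²=58020394.00)
P4 → Z-15 (d²=836923936.00)
P5 → Z-16 (d²=43969616.00)
P6 → Z-11 (d²=100754512.00)
P7 → Z-7 (d²=146875889.00)

Z-2, Z-11, Z-4, Z-15, Z-16, Z-11, Z-7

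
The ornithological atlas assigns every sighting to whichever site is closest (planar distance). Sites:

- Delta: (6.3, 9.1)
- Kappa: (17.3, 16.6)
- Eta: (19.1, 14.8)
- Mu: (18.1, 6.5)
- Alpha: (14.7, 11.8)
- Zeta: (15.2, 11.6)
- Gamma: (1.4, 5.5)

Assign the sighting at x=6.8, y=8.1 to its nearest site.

Squared distances to each site:
Delta: 1.250; Kappa: 182.500; Eta: 196.180; Mu: 130.250; Alpha: 76.100; Zeta: 82.810; Gamma: 35.920.
Minimum at Delta.

Delta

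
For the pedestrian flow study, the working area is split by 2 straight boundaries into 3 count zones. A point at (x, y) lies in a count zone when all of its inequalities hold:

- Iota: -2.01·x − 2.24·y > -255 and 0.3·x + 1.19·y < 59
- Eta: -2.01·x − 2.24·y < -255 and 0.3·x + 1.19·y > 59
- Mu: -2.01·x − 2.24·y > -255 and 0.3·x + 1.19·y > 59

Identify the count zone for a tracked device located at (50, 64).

Mu

-2.01·50 − 2.24·64 = -243.860, which is > -255
0.3·50 + 1.19·64 = 91.160, which is > 59
This sign pattern matches Mu.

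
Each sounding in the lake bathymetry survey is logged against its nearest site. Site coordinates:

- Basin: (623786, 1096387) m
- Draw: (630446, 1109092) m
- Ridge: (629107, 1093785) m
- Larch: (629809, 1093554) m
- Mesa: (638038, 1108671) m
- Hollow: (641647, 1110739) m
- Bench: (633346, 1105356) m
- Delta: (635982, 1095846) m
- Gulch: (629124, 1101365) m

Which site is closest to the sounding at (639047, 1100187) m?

Delta

Squared distances to each site:
Basin: 247338121.000; Draw: 153276226.000; Ridge: 139789204.000; Larch: 129337333.000; Mesa: 72996337.000; Hollow: 118104704.000; Bench: 59219962.000; Delta: 28238506.000; Gulch: 99853613.000.
Minimum at Delta.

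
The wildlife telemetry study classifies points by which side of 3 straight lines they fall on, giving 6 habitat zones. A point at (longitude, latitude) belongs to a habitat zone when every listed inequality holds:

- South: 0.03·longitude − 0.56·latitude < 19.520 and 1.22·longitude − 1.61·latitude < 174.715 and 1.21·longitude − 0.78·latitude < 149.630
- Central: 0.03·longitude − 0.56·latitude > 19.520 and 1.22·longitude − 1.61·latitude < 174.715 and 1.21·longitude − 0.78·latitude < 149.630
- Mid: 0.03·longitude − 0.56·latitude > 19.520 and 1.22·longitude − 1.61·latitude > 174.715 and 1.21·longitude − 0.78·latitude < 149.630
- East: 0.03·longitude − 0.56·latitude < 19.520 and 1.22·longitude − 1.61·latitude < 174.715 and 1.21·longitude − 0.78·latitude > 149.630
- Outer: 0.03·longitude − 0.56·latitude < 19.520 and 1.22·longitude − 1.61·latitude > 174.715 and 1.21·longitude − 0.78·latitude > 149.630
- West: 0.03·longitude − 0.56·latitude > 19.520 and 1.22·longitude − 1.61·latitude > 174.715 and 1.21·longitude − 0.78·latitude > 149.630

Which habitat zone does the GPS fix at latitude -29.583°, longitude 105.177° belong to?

West

0.03·105.177 − 0.56·-29.583 = 19.722, which is > 19.520
1.22·105.177 − 1.61·-29.583 = 175.945, which is > 174.715
1.21·105.177 − 0.78·-29.583 = 150.339, which is > 149.630
This sign pattern matches West.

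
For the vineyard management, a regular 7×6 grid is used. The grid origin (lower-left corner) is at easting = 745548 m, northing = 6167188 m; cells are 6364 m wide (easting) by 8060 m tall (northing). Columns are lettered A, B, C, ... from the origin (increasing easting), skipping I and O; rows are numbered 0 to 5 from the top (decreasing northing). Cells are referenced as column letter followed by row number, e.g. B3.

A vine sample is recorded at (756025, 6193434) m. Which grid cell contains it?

B2

Column index: ⌊(756025 − 745548) / 6364⌋ = ⌊1.646⌋ = 1 → column B
Row offset from origin: ⌊(6193434 − 6167188) / 8060⌋ = ⌊3.256⌋ = 3 → row 2 (counted from top)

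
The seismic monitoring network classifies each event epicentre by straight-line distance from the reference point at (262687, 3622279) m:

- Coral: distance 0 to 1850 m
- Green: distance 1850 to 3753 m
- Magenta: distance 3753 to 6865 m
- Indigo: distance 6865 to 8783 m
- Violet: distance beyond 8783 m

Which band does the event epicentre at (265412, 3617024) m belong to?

Magenta

Distance = √((265412−262687)² + (3617024−3622279)²) = √(7425625.000 + 27615025.000) = 5919.514 m.
3753 ≤ 5919.514 < 6865 → Magenta.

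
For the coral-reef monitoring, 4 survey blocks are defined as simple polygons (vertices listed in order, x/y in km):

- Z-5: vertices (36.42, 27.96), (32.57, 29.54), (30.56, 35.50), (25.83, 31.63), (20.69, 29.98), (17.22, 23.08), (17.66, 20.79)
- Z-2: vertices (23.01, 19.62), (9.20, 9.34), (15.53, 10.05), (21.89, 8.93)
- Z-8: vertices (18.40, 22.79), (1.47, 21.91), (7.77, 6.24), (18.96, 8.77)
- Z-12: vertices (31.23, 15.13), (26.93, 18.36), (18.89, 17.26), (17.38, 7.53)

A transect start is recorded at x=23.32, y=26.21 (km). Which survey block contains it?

Z-5

Cast a ray rightward from (23.32, 26.21). For each polygon, the edges (by vertex number in listed order) whose endpoints lie on opposite sides of y = 26.21, where each meets that height, and whether that is right or left of the point:
Z-5: 5–6 at x≈18.794 (left), 7–1 at x≈31.841 (right) → 1 crossing.
Z-2: no edge straddles that height → 0 crossings.
Z-8: no edge straddles that height → 0 crossings.
Z-12: no edge straddles that height → 0 crossings.
Only Z-5 has an odd count, so the point is inside Z-5.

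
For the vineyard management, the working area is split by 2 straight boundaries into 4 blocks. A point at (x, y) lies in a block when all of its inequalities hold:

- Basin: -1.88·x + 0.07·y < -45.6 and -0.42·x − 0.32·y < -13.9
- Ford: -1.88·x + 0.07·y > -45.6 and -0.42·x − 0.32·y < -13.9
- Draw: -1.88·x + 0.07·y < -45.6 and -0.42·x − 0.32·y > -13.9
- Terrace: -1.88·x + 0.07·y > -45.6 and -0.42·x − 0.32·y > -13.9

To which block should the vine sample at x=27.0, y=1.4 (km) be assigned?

-1.88·27.0 + 0.07·1.4 = -50.662, which is < -45.6
-0.42·27.0 − 0.32·1.4 = -11.788, which is > -13.9
This sign pattern matches Draw.

Draw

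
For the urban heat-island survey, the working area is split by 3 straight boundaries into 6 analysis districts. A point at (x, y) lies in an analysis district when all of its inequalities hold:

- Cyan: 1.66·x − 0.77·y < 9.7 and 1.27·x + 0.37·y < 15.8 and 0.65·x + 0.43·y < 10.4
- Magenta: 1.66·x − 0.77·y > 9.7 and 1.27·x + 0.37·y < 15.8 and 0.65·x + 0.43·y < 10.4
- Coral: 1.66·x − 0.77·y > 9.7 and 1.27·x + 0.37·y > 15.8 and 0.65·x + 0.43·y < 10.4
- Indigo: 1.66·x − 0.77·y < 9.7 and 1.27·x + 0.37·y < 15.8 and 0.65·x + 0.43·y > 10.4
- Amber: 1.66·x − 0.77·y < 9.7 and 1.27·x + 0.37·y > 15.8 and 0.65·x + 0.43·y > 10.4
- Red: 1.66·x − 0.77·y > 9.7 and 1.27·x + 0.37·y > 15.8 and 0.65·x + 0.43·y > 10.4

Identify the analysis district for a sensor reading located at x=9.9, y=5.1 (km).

Magenta

1.66·9.9 − 0.77·5.1 = 12.507, which is > 9.7
1.27·9.9 + 0.37·5.1 = 14.460, which is < 15.8
0.65·9.9 + 0.43·5.1 = 8.628, which is < 10.4
This sign pattern matches Magenta.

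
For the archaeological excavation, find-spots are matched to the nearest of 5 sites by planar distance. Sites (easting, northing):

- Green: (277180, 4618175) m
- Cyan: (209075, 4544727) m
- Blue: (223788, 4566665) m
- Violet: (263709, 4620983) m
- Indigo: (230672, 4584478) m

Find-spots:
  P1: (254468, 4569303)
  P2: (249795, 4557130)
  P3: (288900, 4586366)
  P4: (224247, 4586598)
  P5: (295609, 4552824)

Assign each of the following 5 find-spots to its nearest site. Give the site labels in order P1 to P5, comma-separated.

P1 → Indigo (d²=796530241.00)
P2 → Blue (d²=767280274.00)
P3 → Green (d²=1149170881.00)
P4 → Indigo (d²=45775025.00)
P5 → Green (d²=4610381242.00)

Indigo, Blue, Green, Indigo, Green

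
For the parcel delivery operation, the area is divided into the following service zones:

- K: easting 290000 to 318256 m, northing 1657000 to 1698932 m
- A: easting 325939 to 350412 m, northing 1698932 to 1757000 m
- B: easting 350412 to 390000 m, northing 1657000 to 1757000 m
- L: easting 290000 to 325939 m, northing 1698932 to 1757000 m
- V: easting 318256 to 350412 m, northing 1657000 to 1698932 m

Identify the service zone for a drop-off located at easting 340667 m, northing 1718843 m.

The point has easting = 340667 and northing = 1718843.
Only A satisfies 325939 ≤ easting ≤ 350412 and 1698932 ≤ northing ≤ 1757000.

A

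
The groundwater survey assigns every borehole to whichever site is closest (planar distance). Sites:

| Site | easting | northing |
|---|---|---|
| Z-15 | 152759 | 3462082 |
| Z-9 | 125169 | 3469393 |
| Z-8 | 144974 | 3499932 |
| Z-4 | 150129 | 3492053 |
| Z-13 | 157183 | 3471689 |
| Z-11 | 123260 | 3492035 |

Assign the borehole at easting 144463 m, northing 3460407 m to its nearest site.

Squared distances to each site:
Z-15: 71629241.000; Z-9: 453006632.000; Z-8: 1562486746.000; Z-4: 1033572872.000; Z-13: 289081924.000; Z-11: 1449897593.000.
Minimum at Z-15.

Z-15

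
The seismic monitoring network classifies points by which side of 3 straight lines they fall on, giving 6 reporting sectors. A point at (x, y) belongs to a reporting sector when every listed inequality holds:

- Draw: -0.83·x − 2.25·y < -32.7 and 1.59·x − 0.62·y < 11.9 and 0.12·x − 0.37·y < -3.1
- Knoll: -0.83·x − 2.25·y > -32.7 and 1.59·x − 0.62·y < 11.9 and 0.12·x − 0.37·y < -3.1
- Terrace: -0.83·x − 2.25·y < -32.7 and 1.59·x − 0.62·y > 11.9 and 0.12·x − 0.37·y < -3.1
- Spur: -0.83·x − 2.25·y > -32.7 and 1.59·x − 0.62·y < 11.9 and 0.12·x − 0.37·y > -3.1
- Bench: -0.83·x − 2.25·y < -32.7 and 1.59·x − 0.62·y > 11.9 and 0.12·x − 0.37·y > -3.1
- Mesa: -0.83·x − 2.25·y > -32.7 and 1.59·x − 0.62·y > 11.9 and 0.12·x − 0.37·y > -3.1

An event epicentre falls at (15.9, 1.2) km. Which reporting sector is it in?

-0.83·15.9 − 2.25·1.2 = -15.897, which is > -32.7
1.59·15.9 − 0.62·1.2 = 24.537, which is > 11.9
0.12·15.9 − 0.37·1.2 = 1.464, which is > -3.1
This sign pattern matches Mesa.

Mesa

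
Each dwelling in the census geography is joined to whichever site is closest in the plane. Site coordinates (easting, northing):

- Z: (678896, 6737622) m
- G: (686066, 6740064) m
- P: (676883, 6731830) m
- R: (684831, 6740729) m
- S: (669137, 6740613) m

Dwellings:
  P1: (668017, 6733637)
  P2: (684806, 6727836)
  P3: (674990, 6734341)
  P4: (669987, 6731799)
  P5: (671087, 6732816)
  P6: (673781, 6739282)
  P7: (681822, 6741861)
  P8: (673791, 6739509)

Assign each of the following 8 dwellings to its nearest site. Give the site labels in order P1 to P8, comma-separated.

S, P, P, P, P, S, R, S

P1 → S (d²=49918976.00)
P2 → P (d²=78725965.00)
P3 → P (d²=9888570.00)
P4 → P (d²=47555777.00)
P5 → P (d²=34565812.00)
P6 → S (d²=23338297.00)
P7 → R (d²=10335505.00)
P8 → S (d²=22878532.00)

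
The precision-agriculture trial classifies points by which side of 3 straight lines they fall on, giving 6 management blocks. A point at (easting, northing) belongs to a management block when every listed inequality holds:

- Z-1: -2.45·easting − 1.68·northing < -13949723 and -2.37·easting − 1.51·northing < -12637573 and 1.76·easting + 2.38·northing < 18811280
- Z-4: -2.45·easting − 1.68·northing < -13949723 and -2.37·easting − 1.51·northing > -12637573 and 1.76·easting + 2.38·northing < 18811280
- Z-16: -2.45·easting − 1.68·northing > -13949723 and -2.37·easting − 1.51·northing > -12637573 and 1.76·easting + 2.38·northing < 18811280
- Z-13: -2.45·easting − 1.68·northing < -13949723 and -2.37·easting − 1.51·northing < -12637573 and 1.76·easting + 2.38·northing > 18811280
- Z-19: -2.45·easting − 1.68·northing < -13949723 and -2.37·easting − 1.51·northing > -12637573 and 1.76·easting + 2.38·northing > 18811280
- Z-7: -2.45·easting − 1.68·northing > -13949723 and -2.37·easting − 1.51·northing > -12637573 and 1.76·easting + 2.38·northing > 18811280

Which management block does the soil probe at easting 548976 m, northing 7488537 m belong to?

-2.45·548976 − 1.68·7488537 = -13925733.360, which is > -13949723
-2.37·548976 − 1.51·7488537 = -12608763.990, which is > -12637573
1.76·548976 + 2.38·7488537 = 18788915.820, which is < 18811280
This sign pattern matches Z-16.

Z-16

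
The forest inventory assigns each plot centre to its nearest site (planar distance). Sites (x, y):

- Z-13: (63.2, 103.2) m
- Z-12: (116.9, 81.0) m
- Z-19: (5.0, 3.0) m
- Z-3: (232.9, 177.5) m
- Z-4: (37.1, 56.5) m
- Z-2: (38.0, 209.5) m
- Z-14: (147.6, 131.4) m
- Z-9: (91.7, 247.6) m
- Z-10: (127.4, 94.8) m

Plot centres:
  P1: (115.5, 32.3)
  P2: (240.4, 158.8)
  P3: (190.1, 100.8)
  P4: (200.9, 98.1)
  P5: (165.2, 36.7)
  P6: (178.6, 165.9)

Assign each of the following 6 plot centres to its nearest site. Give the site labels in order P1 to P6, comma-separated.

Z-12, Z-3, Z-14, Z-14, Z-12, Z-14

P1 → Z-12 (d²=2373.65)
P2 → Z-3 (d²=405.94)
P3 → Z-14 (d²=2742.61)
P4 → Z-14 (d²=3949.78)
P5 → Z-12 (d²=4295.38)
P6 → Z-14 (d²=2151.25)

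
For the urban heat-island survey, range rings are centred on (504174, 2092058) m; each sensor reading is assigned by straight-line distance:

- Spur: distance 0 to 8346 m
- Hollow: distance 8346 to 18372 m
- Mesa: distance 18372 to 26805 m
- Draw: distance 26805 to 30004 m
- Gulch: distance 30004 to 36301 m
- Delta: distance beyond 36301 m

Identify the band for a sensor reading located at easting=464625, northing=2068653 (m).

Delta

Distance = √((464625−504174)² + (2068653−2092058)²) = √(1564123401.000 + 547794025.000) = 45955.603 m.
36301 ≤ 45955.603 < ∞ → Delta.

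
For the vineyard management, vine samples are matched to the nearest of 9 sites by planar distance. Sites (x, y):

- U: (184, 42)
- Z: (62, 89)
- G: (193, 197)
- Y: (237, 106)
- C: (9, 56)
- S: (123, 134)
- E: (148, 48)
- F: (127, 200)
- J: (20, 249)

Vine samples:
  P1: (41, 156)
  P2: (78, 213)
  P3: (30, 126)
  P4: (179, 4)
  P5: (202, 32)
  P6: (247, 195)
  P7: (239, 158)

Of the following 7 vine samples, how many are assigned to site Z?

P1 → Z
P2 → F
P3 → Z
P4 → U
P5 → U
P6 → G
P7 → Y
2 of the 7 go to Z.

2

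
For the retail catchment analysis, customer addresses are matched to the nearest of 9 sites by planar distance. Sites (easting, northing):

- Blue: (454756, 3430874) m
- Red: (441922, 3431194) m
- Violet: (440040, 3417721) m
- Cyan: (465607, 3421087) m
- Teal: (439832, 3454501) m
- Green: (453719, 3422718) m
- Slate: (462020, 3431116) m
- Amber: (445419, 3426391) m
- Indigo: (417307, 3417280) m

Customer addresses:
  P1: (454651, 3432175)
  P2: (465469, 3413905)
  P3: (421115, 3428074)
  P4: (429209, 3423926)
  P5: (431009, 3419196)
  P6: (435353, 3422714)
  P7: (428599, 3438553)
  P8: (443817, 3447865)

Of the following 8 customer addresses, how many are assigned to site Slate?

P1 → Blue
P2 → Cyan
P3 → Indigo
P4 → Violet
P5 → Violet
P6 → Violet
P7 → Red
P8 → Teal
0 of the 8 go to Slate.

0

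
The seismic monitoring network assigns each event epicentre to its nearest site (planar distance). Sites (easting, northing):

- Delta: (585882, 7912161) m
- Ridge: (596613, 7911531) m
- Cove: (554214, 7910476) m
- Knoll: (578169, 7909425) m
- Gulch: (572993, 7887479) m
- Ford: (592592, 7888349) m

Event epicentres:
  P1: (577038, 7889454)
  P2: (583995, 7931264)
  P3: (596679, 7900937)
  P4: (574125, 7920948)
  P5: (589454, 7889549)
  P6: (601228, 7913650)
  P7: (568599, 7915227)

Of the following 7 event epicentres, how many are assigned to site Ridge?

P1 → Gulch
P2 → Delta
P3 → Ridge
P4 → Knoll
P5 → Ford
P6 → Ridge
P7 → Knoll
2 of the 7 go to Ridge.

2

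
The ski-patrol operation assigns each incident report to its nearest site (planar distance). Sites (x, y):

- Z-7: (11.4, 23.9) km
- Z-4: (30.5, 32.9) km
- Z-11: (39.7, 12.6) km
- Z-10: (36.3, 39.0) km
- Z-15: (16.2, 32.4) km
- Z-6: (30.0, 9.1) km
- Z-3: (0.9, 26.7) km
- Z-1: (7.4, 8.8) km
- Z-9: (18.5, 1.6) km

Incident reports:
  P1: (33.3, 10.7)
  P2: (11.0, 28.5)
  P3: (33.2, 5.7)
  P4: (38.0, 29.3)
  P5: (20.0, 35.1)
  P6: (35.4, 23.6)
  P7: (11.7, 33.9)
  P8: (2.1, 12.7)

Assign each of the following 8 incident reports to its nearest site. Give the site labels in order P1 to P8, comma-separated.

Z-6, Z-7, Z-6, Z-4, Z-15, Z-4, Z-15, Z-1

P1 → Z-6 (d²=13.45)
P2 → Z-7 (d²=21.32)
P3 → Z-6 (d²=21.80)
P4 → Z-4 (d²=69.21)
P5 → Z-15 (d²=21.73)
P6 → Z-4 (d²=110.50)
P7 → Z-15 (d²=22.50)
P8 → Z-1 (d²=43.30)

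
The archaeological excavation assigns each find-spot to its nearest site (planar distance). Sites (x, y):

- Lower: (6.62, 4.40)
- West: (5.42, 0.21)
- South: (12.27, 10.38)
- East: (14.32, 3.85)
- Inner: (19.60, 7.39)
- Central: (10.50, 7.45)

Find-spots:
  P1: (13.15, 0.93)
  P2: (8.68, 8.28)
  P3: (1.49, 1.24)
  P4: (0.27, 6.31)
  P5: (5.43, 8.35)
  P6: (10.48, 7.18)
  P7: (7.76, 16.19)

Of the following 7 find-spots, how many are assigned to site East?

1

P1 → East
P2 → Central
P3 → West
P4 → Lower
P5 → Lower
P6 → Central
P7 → South
1 of the 7 goes to East.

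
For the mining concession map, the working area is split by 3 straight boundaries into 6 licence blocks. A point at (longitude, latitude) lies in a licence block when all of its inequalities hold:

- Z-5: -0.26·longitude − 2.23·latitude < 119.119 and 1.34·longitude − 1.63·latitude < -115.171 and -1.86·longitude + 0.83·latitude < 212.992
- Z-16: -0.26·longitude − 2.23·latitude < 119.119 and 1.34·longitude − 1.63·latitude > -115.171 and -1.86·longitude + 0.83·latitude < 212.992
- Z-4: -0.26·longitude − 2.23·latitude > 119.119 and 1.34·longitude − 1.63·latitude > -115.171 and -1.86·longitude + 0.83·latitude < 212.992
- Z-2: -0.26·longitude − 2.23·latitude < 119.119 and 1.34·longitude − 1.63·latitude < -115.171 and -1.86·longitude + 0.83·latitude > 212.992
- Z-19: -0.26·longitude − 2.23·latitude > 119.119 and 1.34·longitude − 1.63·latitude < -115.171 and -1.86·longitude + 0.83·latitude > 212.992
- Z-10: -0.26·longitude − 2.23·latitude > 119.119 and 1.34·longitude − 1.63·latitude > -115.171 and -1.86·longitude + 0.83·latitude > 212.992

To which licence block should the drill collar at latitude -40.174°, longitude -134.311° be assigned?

Z-10

-0.26·-134.311 − 2.23·-40.174 = 124.509, which is > 119.119
1.34·-134.311 − 1.63·-40.174 = -114.493, which is > -115.171
-1.86·-134.311 + 0.83·-40.174 = 216.474, which is > 212.992
This sign pattern matches Z-10.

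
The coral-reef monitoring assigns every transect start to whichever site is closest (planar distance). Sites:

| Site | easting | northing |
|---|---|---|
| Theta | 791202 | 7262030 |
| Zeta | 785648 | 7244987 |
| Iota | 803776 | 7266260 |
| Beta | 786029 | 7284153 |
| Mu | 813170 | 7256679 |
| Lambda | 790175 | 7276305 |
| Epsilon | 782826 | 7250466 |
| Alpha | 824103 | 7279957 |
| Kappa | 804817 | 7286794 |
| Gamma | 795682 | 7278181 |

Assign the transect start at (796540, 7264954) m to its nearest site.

Theta

Squared distances to each site:
Theta: 37044020.000; Zeta: 517316753.000; Iota: 54065332.000; Beta: 479082722.000; Mu: 345032525.000; Lambda: 169358426.000; Epsilon: 397975940.000; Alpha: 984808978.000; Kappa: 545494329.000; Gamma: 175689693.000.
Minimum at Theta.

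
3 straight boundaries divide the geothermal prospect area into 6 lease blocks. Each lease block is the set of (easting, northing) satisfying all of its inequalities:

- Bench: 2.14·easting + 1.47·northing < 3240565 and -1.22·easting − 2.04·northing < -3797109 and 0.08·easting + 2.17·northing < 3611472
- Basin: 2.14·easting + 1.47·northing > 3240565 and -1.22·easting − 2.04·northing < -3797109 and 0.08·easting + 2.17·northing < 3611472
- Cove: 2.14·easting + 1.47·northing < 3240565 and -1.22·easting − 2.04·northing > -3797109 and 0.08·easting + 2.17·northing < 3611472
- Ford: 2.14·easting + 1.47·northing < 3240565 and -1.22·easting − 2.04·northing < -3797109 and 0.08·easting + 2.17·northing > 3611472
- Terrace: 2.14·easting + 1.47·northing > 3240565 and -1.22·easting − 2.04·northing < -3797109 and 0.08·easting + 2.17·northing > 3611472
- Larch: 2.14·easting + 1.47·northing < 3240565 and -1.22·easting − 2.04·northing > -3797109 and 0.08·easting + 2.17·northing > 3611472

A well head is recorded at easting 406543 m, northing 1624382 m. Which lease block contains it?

Basin

2.14·406543 + 1.47·1624382 = 3257843.560, which is > 3240565
-1.22·406543 − 2.04·1624382 = -3809721.740, which is < -3797109
0.08·406543 + 2.17·1624382 = 3557432.380, which is < 3611472
This sign pattern matches Basin.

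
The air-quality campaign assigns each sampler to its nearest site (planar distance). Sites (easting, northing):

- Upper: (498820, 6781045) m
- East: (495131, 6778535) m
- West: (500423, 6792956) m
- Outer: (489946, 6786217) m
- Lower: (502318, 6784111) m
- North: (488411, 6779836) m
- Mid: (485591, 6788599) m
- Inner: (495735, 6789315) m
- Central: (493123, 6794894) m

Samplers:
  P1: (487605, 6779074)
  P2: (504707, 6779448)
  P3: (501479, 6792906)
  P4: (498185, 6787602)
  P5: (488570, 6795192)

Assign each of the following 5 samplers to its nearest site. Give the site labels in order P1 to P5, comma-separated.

P1 → North (d²=1230280.00)
P2 → Lower (d²=27450890.00)
P3 → West (d²=1117636.00)
P4 → Inner (d²=8936869.00)
P5 → Central (d²=20818613.00)

North, Lower, West, Inner, Central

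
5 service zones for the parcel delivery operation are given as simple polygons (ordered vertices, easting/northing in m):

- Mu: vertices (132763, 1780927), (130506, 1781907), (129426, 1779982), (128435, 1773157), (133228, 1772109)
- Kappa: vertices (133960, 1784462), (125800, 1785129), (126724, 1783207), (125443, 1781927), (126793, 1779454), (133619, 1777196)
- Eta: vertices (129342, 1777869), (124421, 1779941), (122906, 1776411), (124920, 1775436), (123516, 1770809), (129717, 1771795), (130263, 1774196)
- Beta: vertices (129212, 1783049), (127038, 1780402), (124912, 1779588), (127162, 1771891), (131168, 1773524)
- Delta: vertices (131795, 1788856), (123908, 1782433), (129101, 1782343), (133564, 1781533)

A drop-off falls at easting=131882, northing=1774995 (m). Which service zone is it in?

Cast a ray rightward from (131882, 1774995). For each polygon, the edges (by vertex number in listed order) whose endpoints lie on opposite sides of northing = 1774995, where each meets that height, and whether that is right or left of the point:
Mu: 3–4 at easting≈128701.9 (left), 5–1 at easting≈133075.8 (right) → 1 crossing.
Kappa: no edge straddles that height → 0 crossings.
Eta: 4–5 at easting≈124786.2 (left), 7–1 at easting≈130062.7 (left) → 0 crossings.
Beta: 3–4 at easting≈126254.6 (left), 5–1 at easting≈130865.9 (left) → 0 crossings.
Delta: no edge straddles that height → 0 crossings.
Only Mu has an odd count, so the point is inside Mu.

Mu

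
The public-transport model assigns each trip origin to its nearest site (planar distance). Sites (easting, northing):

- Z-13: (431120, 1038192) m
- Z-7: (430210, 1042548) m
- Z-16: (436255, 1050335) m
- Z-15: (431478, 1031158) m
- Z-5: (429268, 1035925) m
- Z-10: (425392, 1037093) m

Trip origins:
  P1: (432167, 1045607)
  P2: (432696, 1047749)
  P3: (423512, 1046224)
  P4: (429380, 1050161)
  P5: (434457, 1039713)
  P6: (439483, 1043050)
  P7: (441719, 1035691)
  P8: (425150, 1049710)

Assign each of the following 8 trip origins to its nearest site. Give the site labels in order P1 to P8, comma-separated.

P1 → Z-7 (d²=13187330.00)
P2 → Z-16 (d²=19353877.00)
P3 → Z-7 (d²=58376180.00)
P4 → Z-16 (d²=47295901.00)
P5 → Z-13 (d²=13449010.00)
P6 → Z-16 (d²=63491209.00)
P7 → Z-13 (d²=118593802.00)
P8 → Z-7 (d²=76897844.00)

Z-7, Z-16, Z-7, Z-16, Z-13, Z-16, Z-13, Z-7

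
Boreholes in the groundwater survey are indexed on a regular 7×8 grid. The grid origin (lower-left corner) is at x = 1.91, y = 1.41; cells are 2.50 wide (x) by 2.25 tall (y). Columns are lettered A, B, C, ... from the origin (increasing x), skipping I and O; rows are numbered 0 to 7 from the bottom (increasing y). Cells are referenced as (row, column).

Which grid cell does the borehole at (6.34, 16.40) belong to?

Column index: ⌊(6.34 − 1.91) / 2.50⌋ = ⌊1.772⌋ = 1 → column B
Row offset from origin: ⌊(16.40 − 1.41) / 2.25⌋ = ⌊6.662⌋ = 6 → row 6

(6, B)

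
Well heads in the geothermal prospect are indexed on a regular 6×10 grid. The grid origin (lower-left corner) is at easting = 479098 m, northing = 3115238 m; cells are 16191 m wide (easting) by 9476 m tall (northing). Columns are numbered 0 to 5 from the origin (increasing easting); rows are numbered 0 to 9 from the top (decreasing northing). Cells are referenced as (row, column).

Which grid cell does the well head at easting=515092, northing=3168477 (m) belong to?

Column index: ⌊(515092 − 479098) / 16191⌋ = ⌊2.223⌋ = 2
Row offset from origin: ⌊(3168477 − 3115238) / 9476⌋ = ⌊5.618⌋ = 5 → row 4 (counted from top)

(4, 2)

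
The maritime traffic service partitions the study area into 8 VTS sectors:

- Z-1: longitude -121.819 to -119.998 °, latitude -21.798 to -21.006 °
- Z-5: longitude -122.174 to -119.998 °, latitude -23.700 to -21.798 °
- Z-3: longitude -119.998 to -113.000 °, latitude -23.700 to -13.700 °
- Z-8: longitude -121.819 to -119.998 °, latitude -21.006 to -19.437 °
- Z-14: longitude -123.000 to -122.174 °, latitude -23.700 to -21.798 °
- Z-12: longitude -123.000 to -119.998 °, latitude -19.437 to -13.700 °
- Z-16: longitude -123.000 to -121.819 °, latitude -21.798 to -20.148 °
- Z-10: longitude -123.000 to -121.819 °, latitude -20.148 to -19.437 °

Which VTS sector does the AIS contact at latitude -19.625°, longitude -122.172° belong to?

Z-10

The point has longitude = -122.172 and latitude = -19.625.
Only Z-10 satisfies -123.000 ≤ longitude ≤ -121.819 and -20.148 ≤ latitude ≤ -19.437.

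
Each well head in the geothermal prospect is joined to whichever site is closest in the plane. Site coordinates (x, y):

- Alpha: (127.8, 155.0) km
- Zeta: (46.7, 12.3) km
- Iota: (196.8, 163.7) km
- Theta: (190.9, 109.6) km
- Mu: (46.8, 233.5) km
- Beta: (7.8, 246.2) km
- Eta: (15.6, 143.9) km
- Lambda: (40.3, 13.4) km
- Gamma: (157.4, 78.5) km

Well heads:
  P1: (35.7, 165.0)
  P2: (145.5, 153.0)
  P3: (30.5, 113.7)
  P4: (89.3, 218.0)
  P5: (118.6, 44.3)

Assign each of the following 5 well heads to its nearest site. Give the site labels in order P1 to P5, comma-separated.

P1 → Eta (d²=849.22)
P2 → Alpha (d²=317.29)
P3 → Eta (d²=1134.05)
P4 → Mu (d²=2046.50)
P5 → Gamma (d²=2675.08)

Eta, Alpha, Eta, Mu, Gamma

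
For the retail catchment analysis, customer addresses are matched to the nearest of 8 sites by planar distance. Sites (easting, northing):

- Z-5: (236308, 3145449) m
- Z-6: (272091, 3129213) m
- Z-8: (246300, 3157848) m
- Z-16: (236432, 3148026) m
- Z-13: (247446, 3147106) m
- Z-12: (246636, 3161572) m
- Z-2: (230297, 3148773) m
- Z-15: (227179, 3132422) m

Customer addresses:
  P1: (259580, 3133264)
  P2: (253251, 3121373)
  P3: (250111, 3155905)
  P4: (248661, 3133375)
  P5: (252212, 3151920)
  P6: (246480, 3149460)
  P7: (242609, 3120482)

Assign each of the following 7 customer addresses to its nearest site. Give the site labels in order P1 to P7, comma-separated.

Z-6, Z-6, Z-8, Z-13, Z-13, Z-13, Z-15

P1 → Z-6 (d²=172935722.00)
P2 → Z-6 (d²=416411200.00)
P3 → Z-8 (d²=18298970.00)
P4 → Z-13 (d²=190016586.00)
P5 → Z-13 (d²=45889352.00)
P6 → Z-13 (d²=6474472.00)
P7 → Z-15 (d²=380648500.00)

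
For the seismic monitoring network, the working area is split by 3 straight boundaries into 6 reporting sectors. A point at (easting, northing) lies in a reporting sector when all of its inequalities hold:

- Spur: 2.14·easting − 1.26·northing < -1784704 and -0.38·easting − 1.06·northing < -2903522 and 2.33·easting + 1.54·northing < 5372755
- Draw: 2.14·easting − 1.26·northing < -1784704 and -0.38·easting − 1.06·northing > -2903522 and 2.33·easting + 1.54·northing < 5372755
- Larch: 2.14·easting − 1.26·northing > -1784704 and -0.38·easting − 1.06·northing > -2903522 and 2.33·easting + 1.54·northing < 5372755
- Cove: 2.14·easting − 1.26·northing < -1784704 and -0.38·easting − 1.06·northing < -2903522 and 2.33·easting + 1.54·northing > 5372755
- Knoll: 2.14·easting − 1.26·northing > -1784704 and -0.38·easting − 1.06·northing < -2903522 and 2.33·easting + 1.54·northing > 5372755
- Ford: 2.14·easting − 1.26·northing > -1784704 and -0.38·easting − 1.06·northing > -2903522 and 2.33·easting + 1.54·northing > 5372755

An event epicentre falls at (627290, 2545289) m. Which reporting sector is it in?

2.14·627290 − 1.26·2545289 = -1864663.540, which is < -1784704
-0.38·627290 − 1.06·2545289 = -2936376.540, which is < -2903522
2.33·627290 + 1.54·2545289 = 5381330.760, which is > 5372755
This sign pattern matches Cove.

Cove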